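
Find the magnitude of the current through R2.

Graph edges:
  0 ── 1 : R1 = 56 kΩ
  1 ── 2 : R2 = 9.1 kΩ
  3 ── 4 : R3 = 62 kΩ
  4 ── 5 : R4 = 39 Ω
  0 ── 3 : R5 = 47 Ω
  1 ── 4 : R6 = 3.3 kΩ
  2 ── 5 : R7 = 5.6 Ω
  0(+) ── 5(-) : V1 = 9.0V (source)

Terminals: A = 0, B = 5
Nodal analysis, taking node 5 as the 0 V reference.
Source V1 fixes V_0 = 9 V.
KCL at each unknown node (sum of currents leaving = 0; resistances in Ω):
  Node 1: (V_1 - 9)/56000 + (V_1 - V_2)/9100 + (V_1 - V_4)/3300 = 0
  Node 2: (V_2 - V_1)/9100 + (V_2 - 0)/5.6 = 0
  Node 3: (V_3 - V_4)/62000 + (V_3 - 9)/47 = 0
  Node 4: (V_4 - V_3)/62000 + (V_4 - 0)/39 + (V_4 - V_1)/3300 = 0
Collecting terms (coefficients in siemens):
  0.0004308·V_1 - 0.0001099·V_2 - 0.000303·V_4 = 0.0001607
  0.1787·V_2 - 0.0001099·V_1 = 0
  0.02129·V_3 - 0.00001613·V_4 = 0.1915
  0.02596·V_4 - 0.000303·V_1 - 0.00001613·V_3 = 0
Solving these 4 simultaneous equations (Gaussian elimination) gives:
  V_1 = 0.3802 V, V_2 = 0.0002338 V, V_3 = 8.993 V, V_4 = 0.01003 V
I_R2 = (V_1 - V_2)/R2 = (0.3802 - 0.0002338)/9100 = 0.00004175 A
|I_R2| = 0.00004175 A

Final answer: |I_R2| = 4.175e-05 A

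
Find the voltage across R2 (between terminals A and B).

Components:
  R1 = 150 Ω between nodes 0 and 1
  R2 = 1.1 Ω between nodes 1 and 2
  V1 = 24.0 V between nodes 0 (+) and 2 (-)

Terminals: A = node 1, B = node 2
R1 and R2 are in series across V1 (node 0 → node 1 → node 2), and the output A–B is taken across R2, so this is a voltage divider.
Series current: I = V1/(R1 + R2) = 24/(150 + 1.1) = 24/151.1 = 0.1588 A
V_R2 = I × R2 = V1 × R2/(R1 + R2) = 24 × 1.1/151.1 = 0.1747 V

Final answer: 0.1747 V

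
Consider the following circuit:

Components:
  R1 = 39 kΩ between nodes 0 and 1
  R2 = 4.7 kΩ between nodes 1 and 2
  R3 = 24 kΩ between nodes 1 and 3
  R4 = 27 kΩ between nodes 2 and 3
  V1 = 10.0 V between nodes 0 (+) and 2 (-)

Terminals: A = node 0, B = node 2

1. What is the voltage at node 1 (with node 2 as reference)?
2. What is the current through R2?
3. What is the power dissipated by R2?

Nodal analysis, taking node 2 as the 0 V reference.
Source V1 fixes V_0 = 10 V.
KCL at each unknown node (sum of currents leaving = 0; resistances in Ω):
  Node 1: (V_1 - 10)/39000 + (V_1 - 0)/4700 + (V_1 - V_3)/24000 = 0
  Node 3: (V_3 - V_1)/24000 + (V_3 - 0)/27000 = 0
Collecting terms (coefficients in siemens):
  0.0002801·V_1 - 0.00004167·V_3 = 0.0002564
  0.0000787·V_3 - 0.00004167·V_1 = 0
Determinant D = (0.0002801)(0.0000787) - (-0.00004167)(-0.00004167) = 0.00000002031
V_1 = [(0.0002564)(0.0000787) - (-0.00004167)(0)]/D = 0.9938 V
V_3 = [(0.0002801)(0) - (0.0002564)(-0.00004167)]/D = 0.5261 V
Part 1:
  Read off the nodal solution: V_1 = 0.9938 V
Part 2:
  I_R2 = (V_1 - V_2)/R2 = (0.9938 - 0)/4700 = 0.0002114 A
  Magnitude: I_R2 = 0.0002114 A
Part 3:
  I_R2 = (V_1 - V_2)/R2 = (0.9938 - 0)/4700 = 0.0002114 A
  P_R2 = I_R2² × R2 = (0.0002114)² × 4700 = 0.0002101 W

Final answers:
1. V_1 = 0.9938 V
2. I_R2 = 0.0002114 A
3. P_R2 = 0.0002101 W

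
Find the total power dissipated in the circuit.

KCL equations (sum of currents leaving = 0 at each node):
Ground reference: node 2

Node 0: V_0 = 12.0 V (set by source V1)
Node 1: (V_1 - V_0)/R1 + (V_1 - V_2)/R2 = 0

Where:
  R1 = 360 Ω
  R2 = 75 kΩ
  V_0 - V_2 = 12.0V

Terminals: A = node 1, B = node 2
Nodal analysis, taking node 2 as the 0 V reference.
Source V1 fixes V_0 = 12 V.
KCL at each unknown node (sum of currents leaving = 0; resistances in Ω):
  Node 1: (V_1 - 12)/360 + (V_1 - 0)/75000 = 0
Collecting terms: 0.002791 × V_1 = 0.03333  =>  V_1 = 11.94 V
Power in each resistor, P = (ΔV)²/R:
  P_R1 = (12 - 11.94)²/360 = 0.000009128 W
  P_R2 = (11.94 - 0)²/75000 = 0.001902 W
P_total = P_R1 + P_R2 = 0.001911 W

Final answer: 0.001911 W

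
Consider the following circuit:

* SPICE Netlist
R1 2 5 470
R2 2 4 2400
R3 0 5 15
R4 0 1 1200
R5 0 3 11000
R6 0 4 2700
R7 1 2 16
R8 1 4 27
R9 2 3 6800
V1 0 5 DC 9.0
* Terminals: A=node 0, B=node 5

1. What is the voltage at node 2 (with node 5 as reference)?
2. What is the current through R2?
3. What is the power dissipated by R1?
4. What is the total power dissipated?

Nodal analysis, taking node 5 as the 0 V reference.
Source V1 fixes V_0 = 9 V.
KCL at each unknown node (sum of currents leaving = 0; resistances in Ω):
  Node 1: (V_1 - 9)/1200 + (V_1 - V_2)/16 + (V_1 - V_4)/27 = 0
  Node 2: (V_2 - 0)/470 + (V_2 - V_4)/2400 + (V_2 - V_1)/16 + (V_2 - V_3)/6800 = 0
  Node 3: (V_3 - 9)/11000 + (V_3 - V_2)/6800 = 0
  Node 4: (V_4 - V_2)/2400 + (V_4 - 9)/2700 + (V_4 - V_1)/27 = 0
Collecting terms (coefficients in siemens):
  0.1004·V_1 - 0.0625·V_2 - 0.03704·V_4 = 0.0075
  0.06519·V_2 - 0.0625·V_1 - 0.0001471·V_3 - 0.0004167·V_4 = 0
  0.000238·V_3 - 0.0001471·V_2 = 0.0008182
  0.03782·V_4 - 0.03704·V_1 - 0.0004167·V_2 = 0.003333
Solving these 4 simultaneous equations (Gaussian elimination) gives:
  V_1 = 3.41 V, V_2 = 3.304 V, V_3 = 5.48 V, V_4 = 3.463 V
Part 1:
  Read off the nodal solution: V_2 = 3.304 V
Part 2:
  I_R2 = (V_2 - V_4)/R2 = (3.304 - 3.463)/2400 = -0.0000666 A
  Magnitude: I_R2 = 0.0000666 A
Part 3:
  I_R1 = (V_2 - V_5)/R1 = (3.304 - 0)/470 = 0.007029 A
  P_R1 = I_R1² × R1 = (0.007029)² × 470 = 0.02322 W
Part 4:
  Power in each resistor, P = (ΔV)²/R:
    P_R1 = (3.304 - 0)²/470 = 0.02322 W
    P_R2 = (3.304 - 3.463)²/2400 = 0.00001065 W
    P_R3 = (9 - 0)²/15 = 5.4 W
    P_R4 = (9 - 3.41)²/1200 = 0.02604 W
    P_R5 = (9 - 5.48)²/11000 = 0.001127 W
    P_R6 = (9 - 3.463)²/2700 = 0.01135 W
    P_R7 = (3.41 - 3.304)²/16 = 0.0007059 W
    P_R8 = (3.41 - 3.463)²/27 = 0.0001063 W
    P_R9 = (3.304 - 5.48)²/6800 = 0.0006964 W
  P_total = P_R1 + P_R2 + P_R3 + P_R4 + P_R5 + P_R6 + P_R7 + P_R8 + P_R9 = 5.463 W

Final answers:
1. V_2 = 3.304 V
2. I_R2 = 6.66e-05 A
3. P_R1 = 0.02322 W
4. P_total = 5.463 W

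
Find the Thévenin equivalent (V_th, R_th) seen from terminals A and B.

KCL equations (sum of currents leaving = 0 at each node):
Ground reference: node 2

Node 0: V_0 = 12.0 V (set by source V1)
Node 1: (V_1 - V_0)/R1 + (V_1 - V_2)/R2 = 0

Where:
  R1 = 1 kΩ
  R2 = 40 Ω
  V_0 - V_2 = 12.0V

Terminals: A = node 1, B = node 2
Step 1 — V_th is the open-circuit voltage V_A - V_B (nothing connected across the terminals).
Nodal analysis, taking node 2 as the 0 V reference.
Source V1 fixes V_0 = 12 V.
KCL at each unknown node (sum of currents leaving = 0; resistances in Ω):
  Node 1: (V_1 - 12)/1000 + (V_1 - 0)/40 = 0
Collecting terms: 0.026 × V_1 = 0.012  =>  V_1 = 0.4615 V
V_th = V_1 - V_2 = 0.4615 - 0 = 0.4615 V
Step 2 — R_th: zero the source — replace V1 by a short circuit (node 2 merges into node 0) — and find the resistance seen between A (node 1) and B (node 0).
Reduce the network between node 1 (A) and node 0 (B) by series/parallel combination:
  Rp1 = R1 ‖ R2 (parallel, both between nodes 0 and 1) = 1/(1/1000 + 1/40) = 38.46 Ω
R_th = 38.46 Ω

Final answer: V_th = 0.4615 V, R_th = 38.46 Ω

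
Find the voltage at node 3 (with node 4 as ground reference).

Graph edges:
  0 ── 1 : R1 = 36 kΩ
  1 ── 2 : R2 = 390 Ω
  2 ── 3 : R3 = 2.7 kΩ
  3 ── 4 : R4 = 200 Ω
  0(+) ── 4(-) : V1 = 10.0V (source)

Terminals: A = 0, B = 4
Nodal analysis, taking node 4 as the 0 V reference.
Source V1 fixes V_0 = 10 V.
KCL at each unknown node (sum of currents leaving = 0; resistances in Ω):
  Node 1: (V_1 - 10)/36000 + (V_1 - V_2)/390 = 0
  Node 2: (V_2 - V_1)/390 + (V_2 - V_3)/2700 = 0
  Node 3: (V_3 - V_2)/2700 + (V_3 - 0)/200 = 0
Collecting terms (coefficients in siemens):
  0.002592·V_1 - 0.002564·V_2 = 0.0002778
  0.002934·V_2 - 0.002564·V_1 - 0.0003704·V_3 = 0
  0.00537·V_3 - 0.0003704·V_2 = 0
Solving these 3 simultaneous equations (Gaussian elimination) gives:
  V_1 = 0.8374 V, V_2 = 0.7381 V, V_3 = 0.0509 V
The requested potential is V_3 = 0.0509 V.

Final answer: V_3 = 0.0509 V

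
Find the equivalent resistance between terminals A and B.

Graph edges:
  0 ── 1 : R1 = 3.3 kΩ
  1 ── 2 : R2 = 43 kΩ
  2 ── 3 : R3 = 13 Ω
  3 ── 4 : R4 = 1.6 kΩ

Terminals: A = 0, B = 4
Reduce the network between node 0 (A) and node 4 (B) by series/parallel combination:
  Rs1 = R1 + R2 (series, joined only at node 1) = 3300 + 43000 = 46300 Ω
  Rs2 = R3 + Rs1 (series, joined only at node 2) = 13 + 46300 = 46310 Ω
  Rs3 = R4 + Rs2 (series, joined only at node 3) = 1600 + 46310 = 47910 Ω
R_eq = 47.91 kΩ

Final answer: 47.91 kΩ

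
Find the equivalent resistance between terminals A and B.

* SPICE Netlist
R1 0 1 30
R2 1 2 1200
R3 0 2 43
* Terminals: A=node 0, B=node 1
Reduce the network between node 0 (A) and node 1 (B) by series/parallel combination:
  Rs1 = R3 + R2 (series, joined only at node 2) = 43 + 1200 = 1243 Ω
  Rp1 = R1 ‖ Rs1 (parallel, both between nodes 0 and 1) = 1/(1/30 + 1/1243) = 29.29 Ω
R_eq = 29.29 Ω

Final answer: 29.29 Ω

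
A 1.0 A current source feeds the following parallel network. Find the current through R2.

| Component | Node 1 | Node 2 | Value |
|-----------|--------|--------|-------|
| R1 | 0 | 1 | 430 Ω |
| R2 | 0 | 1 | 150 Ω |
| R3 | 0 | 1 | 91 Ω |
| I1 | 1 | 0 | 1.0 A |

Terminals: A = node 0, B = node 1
All resistors sit directly between nodes 0 and 1, so they are in parallel and share one voltage V; the full source current 1 A splits among them.
1/R_par = 1/430 + 1/150 + 1/91 = 0.01998 S  =>  R_par = 50.05 Ω
V = I × R_par = 1 × 50.05 = 50.05 V
I_R2 = V/R2 = 50.05/150 = 0.3336 A

Final answer: 0.3336 A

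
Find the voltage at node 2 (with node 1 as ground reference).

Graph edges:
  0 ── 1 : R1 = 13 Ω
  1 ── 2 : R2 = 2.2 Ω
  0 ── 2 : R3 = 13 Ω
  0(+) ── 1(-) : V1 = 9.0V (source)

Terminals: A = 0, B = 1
Nodal analysis, taking node 1 as the 0 V reference.
Source V1 fixes V_0 = 9 V.
KCL at each unknown node (sum of currents leaving = 0; resistances in Ω):
  Node 2: (V_2 - 0)/2.2 + (V_2 - 9)/13 = 0
Collecting terms: 0.5315 × V_2 = 0.6923  =>  V_2 = 1.303 V
The requested potential is V_2 = 1.303 V.

Final answer: V_2 = 1.303 V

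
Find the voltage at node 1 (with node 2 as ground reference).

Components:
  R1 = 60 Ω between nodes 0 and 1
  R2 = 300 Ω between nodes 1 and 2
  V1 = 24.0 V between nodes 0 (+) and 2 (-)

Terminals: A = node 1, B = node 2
Nodal analysis, taking node 2 as the 0 V reference.
Source V1 fixes V_0 = 24 V.
KCL at each unknown node (sum of currents leaving = 0; resistances in Ω):
  Node 1: (V_1 - 24)/60 + (V_1 - 0)/300 = 0
Collecting terms: 0.02 × V_1 = 0.4  =>  V_1 = 20 V
The requested potential is V_1 = 20 V.

Final answer: V_1 = 20 V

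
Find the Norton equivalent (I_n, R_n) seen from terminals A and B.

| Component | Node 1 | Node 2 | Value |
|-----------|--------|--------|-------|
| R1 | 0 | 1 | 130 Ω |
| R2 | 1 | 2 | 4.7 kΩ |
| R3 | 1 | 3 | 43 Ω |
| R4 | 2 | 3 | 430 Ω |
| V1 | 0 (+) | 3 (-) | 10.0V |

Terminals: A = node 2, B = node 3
Find the Thévenin equivalent first; then I_n = V_th/R_th and R_n = R_th.
Step 1 — V_th is the open-circuit voltage V_A - V_B (nothing connected across the terminals).
Nodal analysis, taking node 3 as the 0 V reference.
Source V1 fixes V_0 = 10 V.
KCL at each unknown node (sum of currents leaving = 0; resistances in Ω):
  Node 1: (V_1 - 10)/130 + (V_1 - V_2)/4700 + (V_1 - 0)/43 = 0
  Node 2: (V_2 - V_1)/4700 + (V_2 - 0)/430 = 0
Collecting terms (coefficients in siemens):
  0.03116·V_1 - 0.0002128·V_2 = 0.07692
  0.002538·V_2 - 0.0002128·V_1 = 0
Determinant D = (0.03116)(0.002538) - (-0.0002128)(-0.0002128) = 0.00007905
V_1 = [(0.07692)(0.002538) - (-0.0002128)(0)]/D = 2.47 V
V_2 = [(0.03116)(0) - (0.07692)(-0.0002128)]/D = 0.207 V
V_th = V_2 - V_3 = 0.207 - 0 = 0.207 V
Step 2 — R_th: zero the source — replace V1 by a short circuit (node 3 merges into node 0) — and find the resistance seen between A (node 2) and B (node 0).
Reduce the network between node 2 (A) and node 0 (B) by series/parallel combination:
  Rp1 = R1 ‖ R3 (parallel, both between nodes 0 and 1) = 1/(1/130 + 1/43) = 32.31 Ω
  Rs1 = R2 + Rp1 (series, joined only at node 1) = 4700 + 32.31 = 4732 Ω
  Rp2 = R4 ‖ Rs1 (parallel, both between nodes 0 and 2) = 1/(1/430 + 1/4732) = 394.2 Ω
R_th = 394.2 Ω
I_n = V_th/R_th = 0.207/394.2 = 0.0005252 A, and R_n = R_th = 394.2 Ω

Final answer: I_n = 0.0005252 A, R_n = 394.2 Ω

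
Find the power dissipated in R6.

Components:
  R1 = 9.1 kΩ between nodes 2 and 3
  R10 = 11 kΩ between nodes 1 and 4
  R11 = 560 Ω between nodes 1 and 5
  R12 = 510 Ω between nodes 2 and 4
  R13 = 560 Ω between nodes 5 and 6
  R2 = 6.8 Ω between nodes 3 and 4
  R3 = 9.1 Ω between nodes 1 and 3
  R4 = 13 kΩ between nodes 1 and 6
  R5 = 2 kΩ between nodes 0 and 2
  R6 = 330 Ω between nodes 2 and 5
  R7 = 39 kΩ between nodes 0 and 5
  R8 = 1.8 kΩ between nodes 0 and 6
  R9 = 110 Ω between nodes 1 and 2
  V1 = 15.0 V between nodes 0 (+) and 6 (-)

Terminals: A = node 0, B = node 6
Nodal analysis, taking node 6 as the 0 V reference.
Source V1 fixes V_0 = 15 V.
KCL at each unknown node (sum of currents leaving = 0; resistances in Ω):
  Node 1: (V_1 - V_3)/9.1 + (V_1 - 0)/13000 + (V_1 - V_2)/110 + (V_1 - V_4)/11000 + (V_1 - V_5)/560 = 0
  Node 2: (V_2 - V_3)/9100 + (V_2 - 15)/2000 + (V_2 - V_5)/330 + (V_2 - V_1)/110 + (V_2 - V_4)/510 = 0
  Node 3: (V_3 - V_2)/9100 + (V_3 - V_4)/6.8 + (V_3 - V_1)/9.1 = 0
  Node 4: (V_4 - V_3)/6.8 + (V_4 - V_1)/11000 + (V_4 - V_2)/510 = 0
  Node 5: (V_5 - V_2)/330 + (V_5 - 15)/39000 + (V_5 - V_1)/560 + (V_5 - 0)/560 = 0
Collecting terms (coefficients in siemens):
  0.1209·V_1 - 0.009091·V_2 - 0.1099·V_3 - 0.00009091·V_4 - 0.001786·V_5 = 0
  0.01469·V_2 - 0.009091·V_1 - 0.0001099·V_3 - 0.001961·V_4 - 0.00303·V_5 = 0.0075
  0.2571·V_3 - 0.1099·V_1 - 0.0001099·V_2 - 0.1471·V_4 = 0
  0.1491·V_4 - 0.00009091·V_1 - 0.001961·V_2 - 0.1471·V_3 = 0
  0.006627·V_5 - 0.001786·V_1 - 0.00303·V_2 = 0.0003846
Solving these 5 simultaneous equations (Gaussian elimination) gives:
  V_1 = 3.983 V, V_2 = 4.163 V, V_3 = 3.986 V, V_4 = 3.988 V
  V_5 = 3.035 V
I_R6 = (V_2 - V_5)/R6 = (4.163 - 3.035)/330 = 0.003419 A
P_R6 = I_R6² × R6 = (0.003419)² × 330 = 0.003858 W

Final answer: 0.003858 W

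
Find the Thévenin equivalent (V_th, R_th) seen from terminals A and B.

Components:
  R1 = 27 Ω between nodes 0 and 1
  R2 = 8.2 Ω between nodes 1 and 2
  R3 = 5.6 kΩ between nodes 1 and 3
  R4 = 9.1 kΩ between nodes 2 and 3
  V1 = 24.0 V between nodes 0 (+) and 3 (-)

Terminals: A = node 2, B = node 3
Step 1 — V_th is the open-circuit voltage V_A - V_B (nothing connected across the terminals).
Nodal analysis, taking node 3 as the 0 V reference.
Source V1 fixes V_0 = 24 V.
KCL at each unknown node (sum of currents leaving = 0; resistances in Ω):
  Node 1: (V_1 - 24)/27 + (V_1 - V_2)/8.2 + (V_1 - 0)/5600 = 0
  Node 2: (V_2 - V_1)/8.2 + (V_2 - 0)/9100 = 0
Collecting terms (coefficients in siemens):
  0.1592·V_1 - 0.122·V_2 = 0.8889
  0.1221·V_2 - 0.122·V_1 = 0
Determinant D = (0.1592)(0.1221) - (-0.122)(-0.122) = 0.004556
V_1 = [(0.8889)(0.1221) - (-0.122)(0)]/D = 23.81 V
V_2 = [(0.1592)(0) - (0.8889)(-0.122)]/D = 23.79 V
V_th = V_2 - V_3 = 23.79 - 0 = 23.79 V
Step 2 — R_th: zero the source — replace V1 by a short circuit (node 3 merges into node 0) — and find the resistance seen between A (node 2) and B (node 0).
Reduce the network between node 2 (A) and node 0 (B) by series/parallel combination:
  Rp1 = R1 ‖ R3 (parallel, both between nodes 0 and 1) = 1/(1/27 + 1/5600) = 26.87 Ω
  Rs1 = R2 + Rp1 (series, joined only at node 1) = 8.2 + 26.87 = 35.07 Ω
  Rp2 = R4 ‖ Rs1 (parallel, both between nodes 0 and 2) = 1/(1/9100 + 1/35.07) = 34.94 Ω
R_th = 34.94 Ω

Final answer: V_th = 23.79 V, R_th = 34.94 Ω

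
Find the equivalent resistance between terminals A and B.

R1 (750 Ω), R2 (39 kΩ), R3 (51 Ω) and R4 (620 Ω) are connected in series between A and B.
Reduce the network between node 0 (A) and node 4 (B) by series/parallel combination:
  Rs1 = R1 + R2 (series, joined only at node 1) = 750 + 39000 = 39750 Ω
  Rs2 = R3 + Rs1 (series, joined only at node 2) = 51 + 39750 = 39800 Ω
  Rs3 = R4 + Rs2 (series, joined only at node 3) = 620 + 39800 = 40420 Ω
R_eq = 40.42 kΩ

Final answer: 40.42 kΩ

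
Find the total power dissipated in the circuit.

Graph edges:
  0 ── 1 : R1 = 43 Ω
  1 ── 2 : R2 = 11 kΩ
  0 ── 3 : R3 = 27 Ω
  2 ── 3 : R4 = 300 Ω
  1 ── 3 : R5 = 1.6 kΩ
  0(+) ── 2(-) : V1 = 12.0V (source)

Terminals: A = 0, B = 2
Nodal analysis, taking node 2 as the 0 V reference.
Source V1 fixes V_0 = 12 V.
KCL at each unknown node (sum of currents leaving = 0; resistances in Ω):
  Node 1: (V_1 - 12)/43 + (V_1 - 0)/11000 + (V_1 - V_3)/1600 = 0
  Node 3: (V_3 - 12)/27 + (V_3 - 0)/300 + (V_3 - V_1)/1600 = 0
Collecting terms (coefficients in siemens):
  0.02397·V_1 - 0.000625·V_3 = 0.2791
  0.041·V_3 - 0.000625·V_1 = 0.4444
Determinant D = (0.02397)(0.041) - (-0.000625)(-0.000625) = 0.0009823
V_1 = [(0.2791)(0.041) - (-0.000625)(0.4444)]/D = 11.93 V
V_3 = [(0.02397)(0.4444) - (0.2791)(-0.000625)]/D = 11.02 V
Power in each resistor, P = (ΔV)²/R:
  P_R1 = (12 - 11.93)²/43 = 0.0001172 W
  P_R2 = (11.93 - 0)²/11000 = 0.01294 W
  P_R3 = (12 - 11.02)²/27 = 0.03534 W
  P_R4 = (0 - 11.02)²/300 = 0.405 W
  P_R5 = (11.93 - 11.02)²/1600 = 0.0005128 W
P_total = P_R1 + P_R2 + P_R3 + P_R4 + P_R5 = 0.4539 W

Final answer: 0.4539 W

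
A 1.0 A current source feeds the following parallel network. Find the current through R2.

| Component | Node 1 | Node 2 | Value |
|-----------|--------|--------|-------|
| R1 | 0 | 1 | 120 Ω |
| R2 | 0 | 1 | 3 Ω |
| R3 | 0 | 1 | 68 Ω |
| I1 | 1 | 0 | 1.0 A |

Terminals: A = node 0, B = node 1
All resistors sit directly between nodes 0 and 1, so they are in parallel and share one voltage V; the full source current 1 A splits among them.
1/R_par = 1/120 + 1/3 + 1/68 = 0.3564 S  =>  R_par = 2.806 Ω
V = I × R_par = 1 × 2.806 = 2.806 V
I_R2 = V/R2 = 2.806/3 = 0.9354 A

Final answer: 0.9354 A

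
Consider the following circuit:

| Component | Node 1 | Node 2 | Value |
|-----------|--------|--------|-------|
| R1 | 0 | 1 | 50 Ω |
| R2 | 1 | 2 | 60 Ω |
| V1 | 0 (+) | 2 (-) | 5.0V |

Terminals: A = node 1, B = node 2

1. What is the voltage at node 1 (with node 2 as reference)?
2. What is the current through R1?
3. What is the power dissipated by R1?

Nodal analysis, taking node 2 as the 0 V reference.
Source V1 fixes V_0 = 5 V.
KCL at each unknown node (sum of currents leaving = 0; resistances in Ω):
  Node 1: (V_1 - 5)/50 + (V_1 - 0)/60 = 0
Collecting terms: 0.03667 × V_1 = 0.1  =>  V_1 = 2.727 V
Part 1:
  Read off the nodal solution: V_1 = 2.727 V
Part 2:
  I_R1 = (V_0 - V_1)/R1 = (5 - 2.727)/50 = 0.04545 A
  Magnitude: I_R1 = 0.04545 A
Part 3:
  I_R1 = (V_0 - V_1)/R1 = (5 - 2.727)/50 = 0.04545 A
  P_R1 = I_R1² × R1 = (0.04545)² × 50 = 0.1033 W

Final answers:
1. V_1 = 2.727 V
2. I_R1 = 0.04545 A
3. P_R1 = 0.1033 W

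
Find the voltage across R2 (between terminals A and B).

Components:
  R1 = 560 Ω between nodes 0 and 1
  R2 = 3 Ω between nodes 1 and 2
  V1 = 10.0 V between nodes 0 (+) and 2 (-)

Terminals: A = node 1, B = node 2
R1 and R2 are in series across V1 (node 0 → node 1 → node 2), and the output A–B is taken across R2, so this is a voltage divider.
Series current: I = V1/(R1 + R2) = 10/(560 + 3) = 10/563 = 0.01776 A
V_R2 = I × R2 = V1 × R2/(R1 + R2) = 10 × 3/563 = 0.05329 V

Final answer: 0.05329 V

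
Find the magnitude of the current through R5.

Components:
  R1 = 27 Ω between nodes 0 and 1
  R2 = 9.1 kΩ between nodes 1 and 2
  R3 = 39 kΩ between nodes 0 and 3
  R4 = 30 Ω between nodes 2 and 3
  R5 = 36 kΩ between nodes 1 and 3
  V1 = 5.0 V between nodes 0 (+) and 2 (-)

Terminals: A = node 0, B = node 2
Nodal analysis, taking node 2 as the 0 V reference.
Source V1 fixes V_0 = 5 V.
KCL at each unknown node (sum of currents leaving = 0; resistances in Ω):
  Node 1: (V_1 - 5)/27 + (V_1 - 0)/9100 + (V_1 - V_3)/36000 = 0
  Node 3: (V_3 - 5)/39000 + (V_3 - 0)/30 + (V_3 - V_1)/36000 = 0
Collecting terms (coefficients in siemens):
  0.03717·V_1 - 0.00002778·V_3 = 0.1852
  0.03339·V_3 - 0.00002778·V_1 = 0.0001282
Determinant D = (0.03717)(0.03339) - (-0.00002778)(-0.00002778) = 0.001241
V_1 = [(0.1852)(0.03339) - (-0.00002778)(0.0001282)]/D = 4.981 V
V_3 = [(0.03717)(0.0001282) - (0.1852)(-0.00002778)]/D = 0.007985 V
I_R5 = (V_1 - V_3)/R5 = (4.981 - 0.007985)/36000 = 0.0001382 A
|I_R5| = 0.0001382 A

Final answer: |I_R5| = 0.0001382 A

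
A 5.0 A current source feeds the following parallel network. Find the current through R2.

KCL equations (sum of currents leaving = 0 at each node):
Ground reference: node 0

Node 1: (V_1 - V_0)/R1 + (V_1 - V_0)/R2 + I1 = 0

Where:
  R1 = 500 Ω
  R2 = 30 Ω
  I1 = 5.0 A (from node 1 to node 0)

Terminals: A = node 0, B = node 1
All resistors sit directly between nodes 0 and 1, so they are in parallel and share one voltage V; the full source current 5 A splits among them.
1/R_par = 1/500 + 1/30 = 0.03533 S  =>  R_par = 28.3 Ω
V = I × R_par = 5 × 28.3 = 141.5 V
I_R2 = V/R2 = 141.5/30 = 4.717 A

Final answer: 4.717 A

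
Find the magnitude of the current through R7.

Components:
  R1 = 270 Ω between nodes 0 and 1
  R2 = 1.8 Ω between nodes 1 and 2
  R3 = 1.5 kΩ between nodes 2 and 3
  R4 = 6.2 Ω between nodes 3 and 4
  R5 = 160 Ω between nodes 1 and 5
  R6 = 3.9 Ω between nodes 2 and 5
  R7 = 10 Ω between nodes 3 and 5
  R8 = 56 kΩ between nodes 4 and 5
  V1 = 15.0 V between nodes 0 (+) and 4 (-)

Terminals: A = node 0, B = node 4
Nodal analysis, taking node 4 as the 0 V reference.
Source V1 fixes V_0 = 15 V.
KCL at each unknown node (sum of currents leaving = 0; resistances in Ω):
  Node 1: (V_1 - 15)/270 + (V_1 - V_2)/1.8 + (V_1 - V_5)/160 = 0
  Node 2: (V_2 - V_1)/1.8 + (V_2 - V_3)/1500 + (V_2 - V_5)/3.9 = 0
  Node 3: (V_3 - V_2)/1500 + (V_3 - 0)/6.2 + (V_3 - V_5)/10 = 0
  Node 5: (V_5 - V_1)/160 + (V_5 - V_2)/3.9 + (V_5 - V_3)/10 + (V_5 - 0)/56000 = 0
Collecting terms (coefficients in siemens):
  0.5655·V_1 - 0.5556·V_2 - 0.00625·V_5 = 0.05556
  0.8126·V_2 - 0.5556·V_1 - 0.0006667·V_3 - 0.2564·V_5 = 0
  0.262·V_3 - 0.0006667·V_2 - 0.1·V_5 = 0
  0.3627·V_5 - 0.00625·V_1 - 0.2564·V_2 - 0.1·V_3 = 0
Solving these 4 simultaneous equations (Gaussian elimination) gives:
  V_1 = 1.11 V, V_2 = 1.02 V, V_3 = 0.3189 V, V_5 = 0.8285 V
I_R7 = (V_3 - V_5)/R7 = (0.3189 - 0.8285)/10 = -0.05096 A
|I_R7| = 0.05096 A

Final answer: |I_R7| = 0.05096 A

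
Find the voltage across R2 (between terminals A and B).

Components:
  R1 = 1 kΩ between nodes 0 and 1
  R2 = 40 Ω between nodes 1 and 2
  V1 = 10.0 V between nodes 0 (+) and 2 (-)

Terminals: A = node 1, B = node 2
R1 and R2 are in series across V1 (node 0 → node 1 → node 2), and the output A–B is taken across R2, so this is a voltage divider.
Series current: I = V1/(R1 + R2) = 10/(1000 + 40) = 10/1040 = 0.009615 A
V_R2 = I × R2 = V1 × R2/(R1 + R2) = 10 × 40/1040 = 0.3846 V

Final answer: 0.3846 V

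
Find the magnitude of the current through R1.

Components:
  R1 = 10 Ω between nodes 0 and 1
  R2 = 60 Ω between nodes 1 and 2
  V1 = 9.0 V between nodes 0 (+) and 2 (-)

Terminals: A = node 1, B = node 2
Nodal analysis, taking node 2 as the 0 V reference.
Source V1 fixes V_0 = 9 V.
KCL at each unknown node (sum of currents leaving = 0; resistances in Ω):
  Node 1: (V_1 - 9)/10 + (V_1 - 0)/60 = 0
Collecting terms: 0.1167 × V_1 = 0.9  =>  V_1 = 7.714 V
I_R1 = (V_0 - V_1)/R1 = (9 - 7.714)/10 = 0.1286 A
|I_R1| = 0.1286 A

Final answer: |I_R1| = 0.1286 A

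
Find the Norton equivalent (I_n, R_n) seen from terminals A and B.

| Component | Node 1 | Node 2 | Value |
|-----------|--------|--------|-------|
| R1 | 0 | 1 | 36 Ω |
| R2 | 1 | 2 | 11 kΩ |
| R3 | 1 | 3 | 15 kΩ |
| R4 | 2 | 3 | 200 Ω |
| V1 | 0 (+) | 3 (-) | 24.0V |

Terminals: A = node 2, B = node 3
Find the Thévenin equivalent first; then I_n = V_th/R_th and R_n = R_th.
Step 1 — V_th is the open-circuit voltage V_A - V_B (nothing connected across the terminals).
Nodal analysis, taking node 3 as the 0 V reference.
Source V1 fixes V_0 = 24 V.
KCL at each unknown node (sum of currents leaving = 0; resistances in Ω):
  Node 1: (V_1 - 24)/36 + (V_1 - V_2)/11000 + (V_1 - 0)/15000 = 0
  Node 2: (V_2 - V_1)/11000 + (V_2 - 0)/200 = 0
Collecting terms (coefficients in siemens):
  0.02794·V_1 - 0.00009091·V_2 = 0.6667
  0.005091·V_2 - 0.00009091·V_1 = 0
Determinant D = (0.02794)(0.005091) - (-0.00009091)(-0.00009091) = 0.0001422
V_1 = [(0.6667)(0.005091) - (-0.00009091)(0)]/D = 23.87 V
V_2 = [(0.02794)(0) - (0.6667)(-0.00009091)]/D = 0.4262 V
V_th = V_2 - V_3 = 0.4262 - 0 = 0.4262 V
Step 2 — R_th: zero the source — replace V1 by a short circuit (node 3 merges into node 0) — and find the resistance seen between A (node 2) and B (node 0).
Reduce the network between node 2 (A) and node 0 (B) by series/parallel combination:
  Rp1 = R1 ‖ R3 (parallel, both between nodes 0 and 1) = 1/(1/36 + 1/15000) = 35.91 Ω
  Rs1 = R2 + Rp1 (series, joined only at node 1) = 11000 + 35.91 = 11040 Ω
  Rp2 = R4 ‖ Rs1 (parallel, both between nodes 0 and 2) = 1/(1/200 + 1/11040) = 196.4 Ω
R_th = 196.4 Ω
I_n = V_th/R_th = 0.4262/196.4 = 0.00217 A, and R_n = R_th = 196.4 Ω

Final answer: I_n = 0.00217 A, R_n = 196.4 Ω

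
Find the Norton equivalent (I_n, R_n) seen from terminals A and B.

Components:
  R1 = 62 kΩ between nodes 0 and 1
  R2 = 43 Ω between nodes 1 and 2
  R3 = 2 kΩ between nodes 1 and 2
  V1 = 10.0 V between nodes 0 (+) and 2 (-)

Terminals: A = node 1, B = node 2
Find the Thévenin equivalent first; then I_n = V_th/R_th and R_n = R_th.
Step 1 — V_th is the open-circuit voltage V_A - V_B (nothing connected across the terminals).
Nodal analysis, taking node 2 as the 0 V reference.
Source V1 fixes V_0 = 10 V.
KCL at each unknown node (sum of currents leaving = 0; resistances in Ω):
  Node 1: (V_1 - 10)/62000 + (V_1 - 0)/43 + (V_1 - 0)/2000 = 0
Collecting terms: 0.02377 × V_1 = 0.0001613  =>  V_1 = 0.006785 V
V_th = V_1 - V_2 = 0.006785 - 0 = 0.006785 V
Step 2 — R_th: zero the source — replace V1 by a short circuit (node 2 merges into node 0) — and find the resistance seen between A (node 1) and B (node 0).
Reduce the network between node 1 (A) and node 0 (B) by series/parallel combination:
  Rp1 = R1 ‖ R2 ‖ R3 (parallel, all between nodes 0 and 1) = 1/(1/62000 + 1/43 + 1/2000) = 42.07 Ω
R_th = 42.07 Ω
I_n = V_th/R_th = 0.006785/42.07 = 0.0001613 A, and R_n = R_th = 42.07 Ω

Final answer: I_n = 0.0001613 A, R_n = 42.07 Ω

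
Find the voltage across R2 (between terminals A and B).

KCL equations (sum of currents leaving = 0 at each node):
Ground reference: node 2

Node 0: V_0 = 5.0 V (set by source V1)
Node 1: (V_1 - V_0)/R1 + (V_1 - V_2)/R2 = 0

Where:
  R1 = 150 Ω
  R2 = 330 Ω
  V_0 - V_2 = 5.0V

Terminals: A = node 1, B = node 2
R1 and R2 are in series across V1 (node 0 → node 1 → node 2), and the output A–B is taken across R2, so this is a voltage divider.
Series current: I = V1/(R1 + R2) = 5/(150 + 330) = 5/480 = 0.01042 A
V_R2 = I × R2 = V1 × R2/(R1 + R2) = 5 × 330/480 = 3.438 V

Final answer: 3.438 V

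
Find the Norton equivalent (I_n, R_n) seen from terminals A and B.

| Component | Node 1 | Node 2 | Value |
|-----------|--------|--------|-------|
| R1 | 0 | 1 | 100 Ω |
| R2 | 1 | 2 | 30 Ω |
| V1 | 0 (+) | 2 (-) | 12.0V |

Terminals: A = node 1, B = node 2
Find the Thévenin equivalent first; then I_n = V_th/R_th and R_n = R_th.
Step 1 — V_th is the open-circuit voltage V_A - V_B (nothing connected across the terminals).
Nodal analysis, taking node 2 as the 0 V reference.
Source V1 fixes V_0 = 12 V.
KCL at each unknown node (sum of currents leaving = 0; resistances in Ω):
  Node 1: (V_1 - 12)/100 + (V_1 - 0)/30 = 0
Collecting terms: 0.04333 × V_1 = 0.12  =>  V_1 = 2.769 V
V_th = V_1 - V_2 = 2.769 - 0 = 2.769 V
Step 2 — R_th: zero the source — replace V1 by a short circuit (node 2 merges into node 0) — and find the resistance seen between A (node 1) and B (node 0).
Reduce the network between node 1 (A) and node 0 (B) by series/parallel combination:
  Rp1 = R1 ‖ R2 (parallel, both between nodes 0 and 1) = 1/(1/100 + 1/30) = 23.08 Ω
R_th = 23.08 Ω
I_n = V_th/R_th = 2.769/23.08 = 0.12 A, and R_n = R_th = 23.08 Ω

Final answer: I_n = 0.12 A, R_n = 23.08 Ω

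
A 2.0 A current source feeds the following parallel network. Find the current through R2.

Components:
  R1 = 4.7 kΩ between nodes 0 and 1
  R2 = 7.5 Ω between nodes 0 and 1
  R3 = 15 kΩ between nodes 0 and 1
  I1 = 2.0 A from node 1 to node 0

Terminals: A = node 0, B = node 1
All resistors sit directly between nodes 0 and 1, so they are in parallel and share one voltage V; the full source current 2 A splits among them.
1/R_par = 1/4700 + 1/7.5 + 1/15000 = 0.1336 S  =>  R_par = 7.484 Ω
V = I × R_par = 2 × 7.484 = 14.97 V
I_R2 = V/R2 = 14.97/7.5 = 1.996 A

Final answer: 1.996 A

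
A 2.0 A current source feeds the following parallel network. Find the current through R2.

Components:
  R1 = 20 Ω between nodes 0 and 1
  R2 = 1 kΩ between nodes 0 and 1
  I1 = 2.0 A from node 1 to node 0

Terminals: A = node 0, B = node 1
All resistors sit directly between nodes 0 and 1, so they are in parallel and share one voltage V; the full source current 2 A splits among them.
1/R_par = 1/20 + 1/1000 = 0.051 S  =>  R_par = 19.61 Ω
V = I × R_par = 2 × 19.61 = 39.22 V
I_R2 = V/R2 = 39.22/1000 = 0.03922 A

Final answer: 0.03922 A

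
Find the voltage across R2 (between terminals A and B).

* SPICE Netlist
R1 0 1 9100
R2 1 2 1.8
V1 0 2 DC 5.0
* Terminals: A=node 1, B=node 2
R1 and R2 are in series across V1 (node 0 → node 1 → node 2), and the output A–B is taken across R2, so this is a voltage divider.
Series current: I = V1/(R1 + R2) = 5/(9100 + 1.8) = 5/9102 = 0.0005493 A
V_R2 = I × R2 = V1 × R2/(R1 + R2) = 5 × 1.8/9102 = 0.0009888 V

Final answer: 0.0009888 V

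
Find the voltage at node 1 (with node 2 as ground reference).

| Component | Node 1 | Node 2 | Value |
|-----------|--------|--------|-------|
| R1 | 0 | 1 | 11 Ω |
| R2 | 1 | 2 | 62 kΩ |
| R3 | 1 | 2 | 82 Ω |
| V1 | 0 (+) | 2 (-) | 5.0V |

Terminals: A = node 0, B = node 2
Nodal analysis, taking node 2 as the 0 V reference.
Source V1 fixes V_0 = 5 V.
KCL at each unknown node (sum of currents leaving = 0; resistances in Ω):
  Node 1: (V_1 - 5)/11 + (V_1 - 0)/62000 + (V_1 - 0)/82 = 0
Collecting terms: 0.1031 × V_1 = 0.4545  =>  V_1 = 4.408 V
The requested potential is V_1 = 4.408 V.

Final answer: V_1 = 4.408 V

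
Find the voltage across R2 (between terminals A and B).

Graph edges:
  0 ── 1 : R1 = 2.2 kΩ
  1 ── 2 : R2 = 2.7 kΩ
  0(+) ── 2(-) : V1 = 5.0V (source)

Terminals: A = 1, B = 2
R1 and R2 are in series across V1 (node 0 → node 1 → node 2), and the output A–B is taken across R2, so this is a voltage divider.
Series current: I = V1/(R1 + R2) = 5/(2200 + 2700) = 5/4900 = 0.00102 A
V_R2 = I × R2 = V1 × R2/(R1 + R2) = 5 × 2700/4900 = 2.755 V

Final answer: 2.755 V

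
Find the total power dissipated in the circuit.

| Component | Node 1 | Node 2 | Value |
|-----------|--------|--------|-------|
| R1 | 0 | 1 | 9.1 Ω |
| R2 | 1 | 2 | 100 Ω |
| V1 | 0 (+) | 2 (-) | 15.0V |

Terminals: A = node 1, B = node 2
Nodal analysis, taking node 2 as the 0 V reference.
Source V1 fixes V_0 = 15 V.
KCL at each unknown node (sum of currents leaving = 0; resistances in Ω):
  Node 1: (V_1 - 15)/9.1 + (V_1 - 0)/100 = 0
Collecting terms: 0.1199 × V_1 = 1.648  =>  V_1 = 13.75 V
Power in each resistor, P = (ΔV)²/R:
  P_R1 = (15 - 13.75)²/9.1 = 0.172 W
  P_R2 = (13.75 - 0)²/100 = 1.89 W
P_total = P_R1 + P_R2 = 2.062 W

Final answer: 2.062 W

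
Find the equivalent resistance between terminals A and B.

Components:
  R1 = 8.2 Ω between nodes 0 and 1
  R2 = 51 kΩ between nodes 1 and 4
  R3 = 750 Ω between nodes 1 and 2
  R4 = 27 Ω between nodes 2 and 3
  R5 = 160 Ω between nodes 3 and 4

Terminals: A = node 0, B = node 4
Reduce the network between node 0 (A) and node 4 (B) by series/parallel combination:
  Rs1 = R3 + R4 (series, joined only at node 2) = 750 + 27 = 777 Ω
  Rs2 = R5 + Rs1 (series, joined only at node 3) = 160 + 777 = 937 Ω
  Rp1 = R2 ‖ Rs2 (parallel, both between nodes 1 and 4) = 1/(1/51000 + 1/937) = 920.1 Ω
  Rs3 = R1 + Rp1 (series, joined only at node 1) = 8.2 + 920.1 = 928.3 Ω
R_eq = 928.3 Ω

Final answer: 928.3 Ω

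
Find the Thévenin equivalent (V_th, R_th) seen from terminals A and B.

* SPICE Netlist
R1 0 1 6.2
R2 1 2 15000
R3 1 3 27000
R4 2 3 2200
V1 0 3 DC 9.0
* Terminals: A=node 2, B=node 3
Step 1 — V_th is the open-circuit voltage V_A - V_B (nothing connected across the terminals).
Nodal analysis, taking node 3 as the 0 V reference.
Source V1 fixes V_0 = 9 V.
KCL at each unknown node (sum of currents leaving = 0; resistances in Ω):
  Node 1: (V_1 - 9)/6.2 + (V_1 - V_2)/15000 + (V_1 - 0)/27000 = 0
  Node 2: (V_2 - V_1)/15000 + (V_2 - 0)/2200 = 0
Collecting terms (coefficients in siemens):
  0.1614·V_1 - 0.00006667·V_2 = 1.452
  0.0005212·V_2 - 0.00006667·V_1 = 0
Determinant D = (0.1614)(0.0005212) - (-0.00006667)(-0.00006667) = 0.00008412
V_1 = [(1.452)(0.0005212) - (-0.00006667)(0)]/D = 8.995 V
V_2 = [(0.1614)(0) - (1.452)(-0.00006667)]/D = 1.15 V
V_th = V_2 - V_3 = 1.15 - 0 = 1.15 V
Step 2 — R_th: zero the source — replace V1 by a short circuit (node 3 merges into node 0) — and find the resistance seen between A (node 2) and B (node 0).
Reduce the network between node 2 (A) and node 0 (B) by series/parallel combination:
  Rp1 = R1 ‖ R3 (parallel, both between nodes 0 and 1) = 1/(1/6.2 + 1/27000) = 6.199 Ω
  Rs1 = R2 + Rp1 (series, joined only at node 1) = 15000 + 6.199 = 15010 Ω
  Rp2 = R4 ‖ Rs1 (parallel, both between nodes 0 and 2) = 1/(1/2200 + 1/15010) = 1919 Ω
R_th = 1.919 kΩ

Final answer: V_th = 1.15 V, R_th = 1.919 kΩ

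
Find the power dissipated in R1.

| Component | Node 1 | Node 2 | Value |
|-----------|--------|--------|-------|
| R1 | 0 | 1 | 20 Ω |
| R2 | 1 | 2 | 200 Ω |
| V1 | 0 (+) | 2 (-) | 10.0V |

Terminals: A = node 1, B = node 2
Nodal analysis, taking node 2 as the 0 V reference.
Source V1 fixes V_0 = 10 V.
KCL at each unknown node (sum of currents leaving = 0; resistances in Ω):
  Node 1: (V_1 - 10)/20 + (V_1 - 0)/200 = 0
Collecting terms: 0.055 × V_1 = 0.5  =>  V_1 = 9.091 V
I_R1 = (V_0 - V_1)/R1 = (10 - 9.091)/20 = 0.04545 A
P_R1 = I_R1² × R1 = (0.04545)² × 20 = 0.04132 W

Final answer: 0.04132 W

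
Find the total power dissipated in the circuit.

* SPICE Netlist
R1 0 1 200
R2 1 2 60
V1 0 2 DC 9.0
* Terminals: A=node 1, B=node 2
Nodal analysis, taking node 2 as the 0 V reference.
Source V1 fixes V_0 = 9 V.
KCL at each unknown node (sum of currents leaving = 0; resistances in Ω):
  Node 1: (V_1 - 9)/200 + (V_1 - 0)/60 = 0
Collecting terms: 0.02167 × V_1 = 0.045  =>  V_1 = 2.077 V
Power in each resistor, P = (ΔV)²/R:
  P_R1 = (9 - 2.077)²/200 = 0.2396 W
  P_R2 = (2.077 - 0)²/60 = 0.07189 W
P_total = P_R1 + P_R2 = 0.3115 W

Final answer: 0.3115 W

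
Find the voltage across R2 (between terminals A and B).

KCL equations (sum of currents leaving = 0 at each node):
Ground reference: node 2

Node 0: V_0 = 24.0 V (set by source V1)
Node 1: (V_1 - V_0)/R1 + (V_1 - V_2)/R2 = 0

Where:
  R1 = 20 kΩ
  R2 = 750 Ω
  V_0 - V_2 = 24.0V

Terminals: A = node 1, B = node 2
R1 and R2 are in series across V1 (node 0 → node 1 → node 2), and the output A–B is taken across R2, so this is a voltage divider.
Series current: I = V1/(R1 + R2) = 24/(20000 + 750) = 24/20750 = 0.001157 A
V_R2 = I × R2 = V1 × R2/(R1 + R2) = 24 × 750/20750 = 0.8675 V

Final answer: 0.8675 V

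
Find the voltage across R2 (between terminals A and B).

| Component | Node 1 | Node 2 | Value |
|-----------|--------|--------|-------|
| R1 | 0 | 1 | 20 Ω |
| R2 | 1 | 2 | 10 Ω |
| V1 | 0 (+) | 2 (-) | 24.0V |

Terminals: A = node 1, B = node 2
R1 and R2 are in series across V1 (node 0 → node 1 → node 2), and the output A–B is taken across R2, so this is a voltage divider.
Series current: I = V1/(R1 + R2) = 24/(20 + 10) = 24/30 = 0.8 A
V_R2 = I × R2 = V1 × R2/(R1 + R2) = 24 × 10/30 = 8 V

Final answer: 8 V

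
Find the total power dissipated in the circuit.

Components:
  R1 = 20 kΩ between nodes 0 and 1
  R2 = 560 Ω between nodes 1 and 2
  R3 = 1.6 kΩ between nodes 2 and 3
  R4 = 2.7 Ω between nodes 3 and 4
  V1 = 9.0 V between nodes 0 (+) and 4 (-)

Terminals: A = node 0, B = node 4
Nodal analysis, taking node 4 as the 0 V reference.
Source V1 fixes V_0 = 9 V.
KCL at each unknown node (sum of currents leaving = 0; resistances in Ω):
  Node 1: (V_1 - 9)/20000 + (V_1 - V_2)/560 = 0
  Node 2: (V_2 - V_1)/560 + (V_2 - V_3)/1600 = 0
  Node 3: (V_3 - V_2)/1600 + (V_3 - 0)/2.7 = 0
Collecting terms (coefficients in siemens):
  0.001836·V_1 - 0.001786·V_2 = 0.00045
  0.002411·V_2 - 0.001786·V_1 - 0.000625·V_3 = 0
  0.371·V_3 - 0.000625·V_2 = 0
Solving these 3 simultaneous equations (Gaussian elimination) gives:
  V_1 = 0.8782 V, V_2 = 0.6508 V, V_3 = 0.001096 V
Power in each resistor, P = (ΔV)²/R:
  P_R1 = (9 - 0.8782)²/20000 = 0.003298 W
  P_R2 = (0.8782 - 0.6508)²/560 = 0.00009235 W
  P_R3 = (0.6508 - 0.001096)²/1600 = 0.0002639 W
  P_R4 = (0.001096 - 0)²/2.7 = 0.0000004452 W
P_total = P_R1 + P_R2 + P_R3 + P_R4 = 0.003655 W

Final answer: 0.003655 W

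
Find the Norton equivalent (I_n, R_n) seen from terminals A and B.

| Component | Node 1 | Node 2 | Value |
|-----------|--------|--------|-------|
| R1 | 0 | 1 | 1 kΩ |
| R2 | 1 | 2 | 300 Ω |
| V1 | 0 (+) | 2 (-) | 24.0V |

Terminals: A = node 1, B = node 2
Find the Thévenin equivalent first; then I_n = V_th/R_th and R_n = R_th.
Step 1 — V_th is the open-circuit voltage V_A - V_B (nothing connected across the terminals).
Nodal analysis, taking node 2 as the 0 V reference.
Source V1 fixes V_0 = 24 V.
KCL at each unknown node (sum of currents leaving = 0; resistances in Ω):
  Node 1: (V_1 - 24)/1000 + (V_1 - 0)/300 = 0
Collecting terms: 0.004333 × V_1 = 0.024  =>  V_1 = 5.538 V
V_th = V_1 - V_2 = 5.538 - 0 = 5.538 V
Step 2 — R_th: zero the source — replace V1 by a short circuit (node 2 merges into node 0) — and find the resistance seen between A (node 1) and B (node 0).
Reduce the network between node 1 (A) and node 0 (B) by series/parallel combination:
  Rp1 = R1 ‖ R2 (parallel, both between nodes 0 and 1) = 1/(1/1000 + 1/300) = 230.8 Ω
R_th = 230.8 Ω
I_n = V_th/R_th = 5.538/230.8 = 0.024 A, and R_n = R_th = 230.8 Ω

Final answer: I_n = 0.024 A, R_n = 230.8 Ω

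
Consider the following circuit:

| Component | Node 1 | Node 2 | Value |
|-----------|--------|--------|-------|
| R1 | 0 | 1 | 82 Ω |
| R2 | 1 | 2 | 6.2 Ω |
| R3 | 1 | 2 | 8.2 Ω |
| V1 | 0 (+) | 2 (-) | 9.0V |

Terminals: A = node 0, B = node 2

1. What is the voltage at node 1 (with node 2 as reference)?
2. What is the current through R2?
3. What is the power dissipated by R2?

Nodal analysis, taking node 2 as the 0 V reference.
Source V1 fixes V_0 = 9 V.
KCL at each unknown node (sum of currents leaving = 0; resistances in Ω):
  Node 1: (V_1 - 9)/82 + (V_1 - 0)/6.2 + (V_1 - 0)/8.2 = 0
Collecting terms: 0.2954 × V_1 = 0.1098  =>  V_1 = 0.3715 V
Part 1:
  Read off the nodal solution: V_1 = 0.3715 V
Part 2:
  I_R2 = (V_1 - V_2)/R2 = (0.3715 - 0)/6.2 = 0.05992 A
  Magnitude: I_R2 = 0.05992 A
Part 3:
  I_R2 = (V_1 - V_2)/R2 = (0.3715 - 0)/6.2 = 0.05992 A
  P_R2 = I_R2² × R2 = (0.05992)² × 6.2 = 0.02226 W

Final answers:
1. V_1 = 0.3715 V
2. I_R2 = 0.05992 A
3. P_R2 = 0.02226 W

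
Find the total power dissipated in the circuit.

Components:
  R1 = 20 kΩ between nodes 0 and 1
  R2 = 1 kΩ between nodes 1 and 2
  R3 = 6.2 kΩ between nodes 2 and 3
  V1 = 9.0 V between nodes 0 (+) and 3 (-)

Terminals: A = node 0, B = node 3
Nodal analysis, taking node 3 as the 0 V reference.
Source V1 fixes V_0 = 9 V.
KCL at each unknown node (sum of currents leaving = 0; resistances in Ω):
  Node 1: (V_1 - 9)/20000 + (V_1 - V_2)/1000 = 0
  Node 2: (V_2 - V_1)/1000 + (V_2 - 0)/6200 = 0
Collecting terms (coefficients in siemens):
  0.00105·V_1 - 0.001·V_2 = 0.00045
  0.001161·V_2 - 0.001·V_1 = 0
Determinant D = (0.00105)(0.001161) - (-0.001)(-0.001) = 0.0000002194
V_1 = [(0.00045)(0.001161) - (-0.001)(0)]/D = 2.382 V
V_2 = [(0.00105)(0) - (0.00045)(-0.001)]/D = 2.051 V
Power in each resistor, P = (ΔV)²/R:
  P_R1 = (9 - 2.382)²/20000 = 0.00219 W
  P_R2 = (2.382 - 2.051)²/1000 = 0.0001095 W
  P_R3 = (2.051 - 0)²/6200 = 0.0006788 W
P_total = P_R1 + P_R2 + P_R3 = 0.002978 W

Final answer: 0.002978 W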